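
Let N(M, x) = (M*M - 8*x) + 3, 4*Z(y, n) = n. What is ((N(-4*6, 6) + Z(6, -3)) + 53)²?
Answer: 5442889/16 ≈ 3.4018e+5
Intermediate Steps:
Z(y, n) = n/4
N(M, x) = 3 + M² - 8*x (N(M, x) = (M² - 8*x) + 3 = 3 + M² - 8*x)
((N(-4*6, 6) + Z(6, -3)) + 53)² = (((3 + (-4*6)² - 8*6) + (¼)*(-3)) + 53)² = (((3 + (-24)² - 48) - ¾) + 53)² = (((3 + 576 - 48) - ¾) + 53)² = ((531 - ¾) + 53)² = (2121/4 + 53)² = (2333/4)² = 5442889/16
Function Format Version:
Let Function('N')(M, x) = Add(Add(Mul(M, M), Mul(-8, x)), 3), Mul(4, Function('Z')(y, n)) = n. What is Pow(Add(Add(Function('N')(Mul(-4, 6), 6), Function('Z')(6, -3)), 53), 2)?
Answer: Rational(5442889, 16) ≈ 3.4018e+5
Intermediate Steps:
Function('Z')(y, n) = Mul(Rational(1, 4), n)
Function('N')(M, x) = Add(3, Pow(M, 2), Mul(-8, x)) (Function('N')(M, x) = Add(Add(Pow(M, 2), Mul(-8, x)), 3) = Add(3, Pow(M, 2), Mul(-8, x)))
Pow(Add(Add(Function('N')(Mul(-4, 6), 6), Function('Z')(6, -3)), 53), 2) = Pow(Add(Add(Add(3, Pow(Mul(-4, 6), 2), Mul(-8, 6)), Mul(Rational(1, 4), -3)), 53), 2) = Pow(Add(Add(Add(3, Pow(-24, 2), -48), Rational(-3, 4)), 53), 2) = Pow(Add(Add(Add(3, 576, -48), Rational(-3, 4)), 53), 2) = Pow(Add(Add(531, Rational(-3, 4)), 53), 2) = Pow(Add(Rational(2121, 4), 53), 2) = Pow(Rational(2333, 4), 2) = Rational(5442889, 16)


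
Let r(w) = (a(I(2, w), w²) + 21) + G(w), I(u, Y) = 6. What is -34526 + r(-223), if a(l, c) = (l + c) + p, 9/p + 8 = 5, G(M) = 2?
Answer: 15229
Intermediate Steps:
p = -3 (p = 9/(-8 + 5) = 9/(-3) = 9*(-⅓) = -3)
a(l, c) = -3 + c + l (a(l, c) = (l + c) - 3 = (c + l) - 3 = -3 + c + l)
r(w) = 26 + w² (r(w) = ((-3 + w² + 6) + 21) + 2 = ((3 + w²) + 21) + 2 = (24 + w²) + 2 = 26 + w²)
-34526 + r(-223) = -34526 + (26 + (-223)²) = -34526 + (26 + 49729) = -34526 + 49755 = 15229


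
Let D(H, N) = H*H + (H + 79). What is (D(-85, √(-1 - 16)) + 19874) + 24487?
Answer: 51580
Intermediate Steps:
D(H, N) = 79 + H + H² (D(H, N) = H² + (79 + H) = 79 + H + H²)
(D(-85, √(-1 - 16)) + 19874) + 24487 = ((79 - 85 + (-85)²) + 19874) + 24487 = ((79 - 85 + 7225) + 19874) + 24487 = (7219 + 19874) + 24487 = 27093 + 24487 = 51580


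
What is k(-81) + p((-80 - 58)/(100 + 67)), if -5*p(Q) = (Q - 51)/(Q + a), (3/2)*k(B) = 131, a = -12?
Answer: 20593/238 ≈ 86.525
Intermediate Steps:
k(B) = 262/3 (k(B) = (⅔)*131 = 262/3)
p(Q) = -(-51 + Q)/(5*(-12 + Q)) (p(Q) = -(Q - 51)/(5*(Q - 12)) = -(-51 + Q)/(5*(-12 + Q)))
k(-81) + p((-80 - 58)/(100 + 67)) = 262/3 + (51 - (-80 - 58)/(100 + 67))/(5*(-12 + (-80 - 58)/(100 + 67))) = 262/3 + (51 - (-138)/167)/(5*(-12 - 138/167)) = 262/3 + (51 - (-138)/167)/(5*(-12 - 138*1/167)) = 262/3 + (51 - 1*(-138/167))/(5*(-12 - 138/167)) = 262/3 + (51 + 138/167)/(5*(-2142/167)) = 262/3 + (⅕)*(-167/2142)*(8655/167) = 262/3 - 577/714 = 20593/238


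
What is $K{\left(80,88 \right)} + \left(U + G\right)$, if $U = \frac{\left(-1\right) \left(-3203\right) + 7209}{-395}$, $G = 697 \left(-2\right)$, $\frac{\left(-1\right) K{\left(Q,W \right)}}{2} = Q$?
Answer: $- \frac{624242}{395} \approx -1580.4$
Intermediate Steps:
$K{\left(Q,W \right)} = - 2 Q$
$G = -1394$
$U = - \frac{10412}{395}$ ($U = \left(3203 + 7209\right) \left(- \frac{1}{395}\right) = 10412 \left(- \frac{1}{395}\right) = - \frac{10412}{395} \approx -26.359$)
$K{\left(80,88 \right)} + \left(U + G\right) = \left(-2\right) 80 - \frac{561042}{395} = -160 - \frac{561042}{395} = - \frac{624242}{395}$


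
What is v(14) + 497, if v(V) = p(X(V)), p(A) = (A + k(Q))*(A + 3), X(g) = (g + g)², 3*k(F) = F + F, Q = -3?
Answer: 615931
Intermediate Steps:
k(F) = 2*F/3 (k(F) = (F + F)/3 = (2*F)/3 = 2*F/3)
X(g) = 4*g² (X(g) = (2*g)² = 4*g²)
p(A) = (-2 + A)*(3 + A) (p(A) = (A + (⅔)*(-3))*(A + 3) = (A - 2)*(3 + A) = (-2 + A)*(3 + A))
v(V) = -6 + 4*V² + 16*V⁴ (v(V) = -6 + 4*V² + (4*V²)² = -6 + 4*V² + 16*V⁴)
v(14) + 497 = (-6 + 4*14² + 16*14⁴) + 497 = (-6 + 4*196 + 16*38416) + 497 = (-6 + 784 + 614656) + 497 = 615434 + 497 = 615931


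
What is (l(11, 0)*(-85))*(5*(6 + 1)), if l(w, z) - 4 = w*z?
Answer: -11900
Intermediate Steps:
l(w, z) = 4 + w*z
(l(11, 0)*(-85))*(5*(6 + 1)) = ((4 + 11*0)*(-85))*(5*(6 + 1)) = ((4 + 0)*(-85))*(5*7) = (4*(-85))*35 = -340*35 = -11900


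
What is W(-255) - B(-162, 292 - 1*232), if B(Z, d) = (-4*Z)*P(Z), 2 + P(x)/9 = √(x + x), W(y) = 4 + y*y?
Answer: 76693 - 104976*I ≈ 76693.0 - 1.0498e+5*I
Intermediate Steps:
W(y) = 4 + y²
P(x) = -18 + 9*√2*√x (P(x) = -18 + 9*√(x + x) = -18 + 9*√(2*x) = -18 + 9*(√2*√x) = -18 + 9*√2*√x)
B(Z, d) = -4*Z*(-18 + 9*√2*√Z) (B(Z, d) = (-4*Z)*(-18 + 9*√2*√Z) = -4*Z*(-18 + 9*√2*√Z))
W(-255) - B(-162, 292 - 1*232) = (4 + (-255)²) - (72*(-162) - 36*√2*(-162)^(3/2)) = (4 + 65025) - (-11664 - 36*√2*(-1458*I*√2)) = 65029 - (-11664 + 104976*I) = 65029 + (11664 - 104976*I) = 76693 - 104976*I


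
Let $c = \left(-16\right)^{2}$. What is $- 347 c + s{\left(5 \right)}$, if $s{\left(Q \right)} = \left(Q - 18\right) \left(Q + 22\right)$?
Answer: $-89183$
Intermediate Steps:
$c = 256$
$s{\left(Q \right)} = \left(-18 + Q\right) \left(22 + Q\right)$
$- 347 c + s{\left(5 \right)} = \left(-347\right) 256 + \left(-396 + 5^{2} + 4 \cdot 5\right) = -88832 + \left(-396 + 25 + 20\right) = -88832 - 351 = -89183$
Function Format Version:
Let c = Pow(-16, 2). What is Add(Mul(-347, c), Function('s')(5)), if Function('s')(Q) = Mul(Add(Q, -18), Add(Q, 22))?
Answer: -89183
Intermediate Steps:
c = 256
Function('s')(Q) = Mul(Add(-18, Q), Add(22, Q))
Add(Mul(-347, c), Function('s')(5)) = Add(Mul(-347, 256), Add(-396, Pow(5, 2), Mul(4, 5))) = Add(-88832, Add(-396, 25, 20)) = Add(-88832, -351) = -89183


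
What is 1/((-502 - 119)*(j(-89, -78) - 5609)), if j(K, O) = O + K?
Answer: 1/3586896 ≈ 2.7879e-7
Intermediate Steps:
j(K, O) = K + O
1/((-502 - 119)*(j(-89, -78) - 5609)) = 1/((-502 - 119)*((-89 - 78) - 5609)) = 1/((-621)*(-167 - 5609)) = -1/621/(-5776) = -1/621*(-1/5776) = 1/3586896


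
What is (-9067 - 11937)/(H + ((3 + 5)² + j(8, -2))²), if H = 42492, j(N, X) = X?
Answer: -5251/11584 ≈ -0.45330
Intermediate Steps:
(-9067 - 11937)/(H + ((3 + 5)² + j(8, -2))²) = (-9067 - 11937)/(42492 + ((3 + 5)² - 2)²) = -21004/(42492 + (8² - 2)²) = -21004/(42492 + (64 - 2)²) = -21004/(42492 + 62²) = -21004/(42492 + 3844) = -21004/46336 = -21004*1/46336 = -5251/11584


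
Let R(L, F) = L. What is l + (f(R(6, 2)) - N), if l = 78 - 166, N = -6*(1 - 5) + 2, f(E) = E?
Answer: -108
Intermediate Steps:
N = 26 (N = -6*(-4) + 2 = 24 + 2 = 26)
l = -88
l + (f(R(6, 2)) - N) = -88 + (6 - 1*26) = -88 + (6 - 26) = -88 - 20 = -108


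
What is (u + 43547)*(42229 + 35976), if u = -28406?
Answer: 1184101905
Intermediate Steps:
(u + 43547)*(42229 + 35976) = (-28406 + 43547)*(42229 + 35976) = 15141*78205 = 1184101905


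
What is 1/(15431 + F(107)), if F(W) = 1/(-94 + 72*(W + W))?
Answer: 15314/236310335 ≈ 6.4805e-5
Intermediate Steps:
F(W) = 1/(-94 + 144*W) (F(W) = 1/(-94 + 72*(2*W)) = 1/(-94 + 144*W))
1/(15431 + F(107)) = 1/(15431 + 1/(2*(-47 + 72*107))) = 1/(15431 + 1/(2*(-47 + 7704))) = 1/(15431 + (½)/7657) = 1/(15431 + (½)*(1/7657)) = 1/(15431 + 1/15314) = 1/(236310335/15314) = 15314/236310335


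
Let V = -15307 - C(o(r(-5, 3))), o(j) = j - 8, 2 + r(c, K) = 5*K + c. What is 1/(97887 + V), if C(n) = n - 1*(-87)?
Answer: 1/82493 ≈ 1.2122e-5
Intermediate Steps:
r(c, K) = -2 + c + 5*K (r(c, K) = -2 + (5*K + c) = -2 + (c + 5*K) = -2 + c + 5*K)
o(j) = -8 + j
C(n) = 87 + n (C(n) = n + 87 = 87 + n)
V = -15394 (V = -15307 - (87 + (-8 + (-2 - 5 + 5*3))) = -15307 - (87 + (-8 + (-2 - 5 + 15))) = -15307 - (87 + (-8 + 8)) = -15307 - (87 + 0) = -15307 - 1*87 = -15307 - 87 = -15394)
1/(97887 + V) = 1/(97887 - 15394) = 1/82493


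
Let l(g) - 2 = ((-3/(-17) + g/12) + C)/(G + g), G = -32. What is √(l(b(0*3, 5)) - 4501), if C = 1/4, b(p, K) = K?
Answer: I*√105317822/153 ≈ 67.075*I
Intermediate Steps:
C = ¼ ≈ 0.25000
l(g) = 2 + (29/68 + g/12)/(-32 + g) (l(g) = 2 + ((-3/(-17) + g/12) + ¼)/(-32 + g) = 2 + ((-3*(-1/17) + g*(1/12)) + ¼)/(-32 + g) = 2 + ((3/17 + g/12) + ¼)/(-32 + g) = 2 + (29/68 + g/12)/(-32 + g))
√(l(b(0*3, 5)) - 4501) = √((-12969 + 425*5)/(204*(-32 + 5)) - 4501) = √((1/204)*(-12969 + 2125)/(-27) - 4501) = √((1/204)*(-1/27)*(-10844) - 4501) = √(2711/1377 - 4501) = √(-6195166/1377) = I*√105317822/153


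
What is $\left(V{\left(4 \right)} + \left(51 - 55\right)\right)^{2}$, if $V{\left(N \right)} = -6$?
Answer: $100$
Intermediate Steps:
$\left(V{\left(4 \right)} + \left(51 - 55\right)\right)^{2} = \left(-6 + \left(51 - 55\right)\right)^{2} = \left(-6 - 4\right)^{2} = \left(-10\right)^{2} = 100$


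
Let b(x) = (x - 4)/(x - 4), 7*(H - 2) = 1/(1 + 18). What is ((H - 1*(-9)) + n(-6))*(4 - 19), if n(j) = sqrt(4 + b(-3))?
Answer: -21960/133 - 15*sqrt(5) ≈ -198.65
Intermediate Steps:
H = 267/133 (H = 2 + 1/(7*(1 + 18)) = 2 + (1/7)/19 = 2 + (1/7)*(1/19) = 2 + 1/133 = 267/133 ≈ 2.0075)
b(x) = 1 (b(x) = (-4 + x)/(-4 + x) = 1)
n(j) = sqrt(5) (n(j) = sqrt(4 + 1) = sqrt(5))
((H - 1*(-9)) + n(-6))*(4 - 19) = ((267/133 - 1*(-9)) + sqrt(5))*(4 - 19) = ((267/133 + 9) + sqrt(5))*(-15) = (1464/133 + sqrt(5))*(-15) = -21960/133 - 15*sqrt(5)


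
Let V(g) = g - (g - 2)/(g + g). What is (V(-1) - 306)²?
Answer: 380689/4 ≈ 95172.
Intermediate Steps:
V(g) = g - (-2 + g)/(2*g)
(V(-1) - 306)² = ((-½ - 1 + 1/(-1)) - 306)² = ((-½ - 1 - 1) - 306)² = (-5/2 - 306)² = (-617/2)² = 380689/4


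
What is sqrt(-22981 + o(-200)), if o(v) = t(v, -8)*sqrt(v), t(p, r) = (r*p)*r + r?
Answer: sqrt(-22981 - 128080*I*sqrt(2)) ≈ 282.49 - 320.6*I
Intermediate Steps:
t(p, r) = r + p*r**2 (t(p, r) = (p*r)*r + r = p*r**2 + r = r + p*r**2)
o(v) = sqrt(v)*(-8 + 64*v) (o(v) = (-8*(1 + v*(-8)))*sqrt(v) = (-8*(1 - 8*v))*sqrt(v) = (-8 + 64*v)*sqrt(v) = sqrt(v)*(-8 + 64*v))
sqrt(-22981 + o(-200)) = sqrt(-22981 + sqrt(-200)*(-8 + 64*(-200))) = sqrt(-22981 + (10*I*sqrt(2))*(-8 - 12800)) = sqrt(-22981 + (10*I*sqrt(2))*(-12808)) = sqrt(-22981 - 128080*I*sqrt(2))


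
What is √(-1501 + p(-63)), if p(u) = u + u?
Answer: I*√1627 ≈ 40.336*I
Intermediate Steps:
p(u) = 2*u
√(-1501 + p(-63)) = √(-1501 + 2*(-63)) = √(-1501 - 126) = √(-1627) = I*√1627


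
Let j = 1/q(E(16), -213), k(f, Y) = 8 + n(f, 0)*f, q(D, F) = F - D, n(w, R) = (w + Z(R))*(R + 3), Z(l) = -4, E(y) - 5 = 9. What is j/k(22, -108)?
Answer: -1/271492 ≈ -3.6833e-6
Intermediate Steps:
E(y) = 14 (E(y) = 5 + 9 = 14)
n(w, R) = (-4 + w)*(3 + R) (n(w, R) = (w - 4)*(R + 3) = (-4 + w)*(3 + R))
k(f, Y) = 8 + f*(-12 + 3*f) (k(f, Y) = 8 + (-12 - 4*0 + 3*f + 0*f)*f = 8 + (-12 + 0 + 3*f + 0)*f = 8 + (-12 + 3*f)*f = 8 + f*(-12 + 3*f))
j = -1/227 (j = 1/(-213 - 1*14) = 1/(-213 - 14) = 1/(-227) = -1/227 ≈ -0.0044053)
j/k(22, -108) = -1/(227*(8 + 3*22*(-4 + 22))) = -1/(227*(8 + 3*22*18)) = -1/(227*(8 + 1188)) = -1/227/1196 = -1/227*1/1196 = -1/271492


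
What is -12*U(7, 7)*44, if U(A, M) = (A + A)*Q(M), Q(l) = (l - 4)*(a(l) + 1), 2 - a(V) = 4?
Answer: 22176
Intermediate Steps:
a(V) = -2 (a(V) = 2 - 1*4 = 2 - 4 = -2)
Q(l) = 4 - l (Q(l) = (l - 4)*(-2 + 1) = (-4 + l)*(-1) = 4 - l)
U(A, M) = 2*A*(4 - M) (U(A, M) = (A + A)*(4 - M) = (2*A)*(4 - M) = 2*A*(4 - M))
-12*U(7, 7)*44 = -24*7*(4 - 1*7)*44 = -24*7*(4 - 7)*44 = -24*7*(-3)*44 = -12*(-42)*44 = 504*44 = 22176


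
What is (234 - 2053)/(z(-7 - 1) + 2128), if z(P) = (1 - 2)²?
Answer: -1819/2129 ≈ -0.85439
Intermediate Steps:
z(P) = 1 (z(P) = (-1)² = 1)
(234 - 2053)/(z(-7 - 1) + 2128) = (234 - 2053)/(1 + 2128) = -1819/2129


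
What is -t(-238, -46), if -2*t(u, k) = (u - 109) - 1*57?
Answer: -202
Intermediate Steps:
t(u, k) = 83 - u/2 (t(u, k) = -((u - 109) - 1*57)/2 = -((-109 + u) - 57)/2 = -(-166 + u)/2 = 83 - u/2)
-t(-238, -46) = -(83 - 1/2*(-238)) = -(83 + 119) = -1*202 = -202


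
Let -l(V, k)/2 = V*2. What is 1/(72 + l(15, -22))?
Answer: 1/12 ≈ 0.083333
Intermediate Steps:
l(V, k) = -4*V (l(V, k) = -2*V*2 = -4*V)
1/(72 + l(15, -22)) = 1/(72 - 4*15) = 1/(72 - 60) = 1/12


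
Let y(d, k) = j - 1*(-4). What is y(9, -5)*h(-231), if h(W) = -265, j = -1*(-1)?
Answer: -1325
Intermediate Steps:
j = 1
y(d, k) = 5 (y(d, k) = 1 - 1*(-4) = 1 + 4 = 5)
y(9, -5)*h(-231) = 5*(-265) = -1325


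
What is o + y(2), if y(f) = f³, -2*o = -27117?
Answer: 27133/2 ≈ 13567.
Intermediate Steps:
o = 27117/2 (o = -½*(-27117) = 27117/2 ≈ 13559.)
o + y(2) = 27117/2 + 2³ = 27117/2 + 8 = 27133/2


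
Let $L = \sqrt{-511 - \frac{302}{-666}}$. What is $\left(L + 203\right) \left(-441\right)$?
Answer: $-89523 - \frac{294 i \sqrt{1572611}}{37} \approx -89523.0 - 9964.5 i$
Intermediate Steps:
$L = \frac{2 i \sqrt{1572611}}{111}$ ($L = \sqrt{-511 - - \frac{151}{333}} = \sqrt{-511 + \frac{151}{333}} = \sqrt{- \frac{170012}{333}} = \frac{2 i \sqrt{1572611}}{111} \approx 22.595 i$)
$\left(L + 203\right) \left(-441\right) = \left(\frac{2 i \sqrt{1572611}}{111} + 203\right) \left(-441\right) = \left(203 + \frac{2 i \sqrt{1572611}}{111}\right) \left(-441\right) = -89523 - \frac{294 i \sqrt{1572611}}{37}$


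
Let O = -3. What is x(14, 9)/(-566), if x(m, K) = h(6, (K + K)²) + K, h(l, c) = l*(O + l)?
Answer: -27/566 ≈ -0.047703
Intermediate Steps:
h(l, c) = l*(-3 + l)
x(m, K) = 18 + K (x(m, K) = 6*(-3 + 6) + K = 6*3 + K = 18 + K)
x(14, 9)/(-566) = (18 + 9)/(-566) = 27*(-1/566) = -27/566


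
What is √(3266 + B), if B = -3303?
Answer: I*√37 ≈ 6.0828*I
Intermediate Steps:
√(3266 + B) = √(3266 - 3303) = √(-37) = I*√37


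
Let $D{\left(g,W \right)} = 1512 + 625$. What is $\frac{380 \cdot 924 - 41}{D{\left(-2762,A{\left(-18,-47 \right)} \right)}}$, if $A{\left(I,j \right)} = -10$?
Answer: $\frac{351079}{2137} \approx 164.29$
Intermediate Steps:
$D{\left(g,W \right)} = 2137$
$\frac{380 \cdot 924 - 41}{D{\left(-2762,A{\left(-18,-47 \right)} \right)}} = \frac{380 \cdot 924 - 41}{2137} = \left(351120 - 41\right) \frac{1}{2137} = 351079 \cdot \frac{1}{2137} = \frac{351079}{2137}$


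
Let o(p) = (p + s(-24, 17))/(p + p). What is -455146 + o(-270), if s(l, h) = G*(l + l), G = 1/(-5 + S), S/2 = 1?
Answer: -122889293/270 ≈ -4.5515e+5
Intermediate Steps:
S = 2 (S = 2*1 = 2)
G = -⅓ (G = 1/(-5 + 2) = 1/(-3) = -⅓ ≈ -0.33333)
s(l, h) = -2*l/3 (s(l, h) = -(l + l)/3 = -2*l/3)
o(p) = (16 + p)/(2*p) (o(p) = (p - ⅔*(-24))/(p + p) = (p + 16)/((2*p)) = (16 + p)*(1/(2*p)) = (16 + p)/(2*p))
-455146 + o(-270) = -455146 + (½)*(16 - 270)/(-270) = -455146 + (½)*(-1/270)*(-254) = -455146 + 127/270 = -122889293/270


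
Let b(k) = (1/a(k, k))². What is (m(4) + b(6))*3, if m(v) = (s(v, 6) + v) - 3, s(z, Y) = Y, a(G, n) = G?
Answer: 253/12 ≈ 21.083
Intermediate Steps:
m(v) = 3 + v (m(v) = (6 + v) - 3 = 3 + v)
b(k) = k⁻² (b(k) = (1/k)² = k⁻²)
(m(4) + b(6))*3 = ((3 + 4) + 6⁻²)*3 = (7 + 1/36)*3 = (253/36)*3 = 253/12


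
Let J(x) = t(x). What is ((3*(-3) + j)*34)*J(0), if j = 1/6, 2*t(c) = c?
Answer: 0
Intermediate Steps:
t(c) = c/2
j = 1/6 ≈ 0.16667
J(x) = x/2
((3*(-3) + j)*34)*J(0) = ((3*(-3) + 1/6)*34)*((1/2)*0) = ((-9 + 1/6)*34)*0 = -53/6*34*0 = -901/3*0 = 0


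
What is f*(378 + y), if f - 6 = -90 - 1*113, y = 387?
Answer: -150705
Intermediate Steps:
f = -197 (f = 6 + (-90 - 1*113) = 6 + (-90 - 113) = 6 - 203 = -197)
f*(378 + y) = -197*(378 + 387) = -197*765 = -150705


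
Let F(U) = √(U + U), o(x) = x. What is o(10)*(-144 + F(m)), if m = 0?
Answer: -1440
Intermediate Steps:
F(U) = √2*√U (F(U) = √(2*U) = √2*√U)
o(10)*(-144 + F(m)) = 10*(-144 + √2*√0) = 10*(-144 + √2*0) = 10*(-144 + 0) = 10*(-144) = -1440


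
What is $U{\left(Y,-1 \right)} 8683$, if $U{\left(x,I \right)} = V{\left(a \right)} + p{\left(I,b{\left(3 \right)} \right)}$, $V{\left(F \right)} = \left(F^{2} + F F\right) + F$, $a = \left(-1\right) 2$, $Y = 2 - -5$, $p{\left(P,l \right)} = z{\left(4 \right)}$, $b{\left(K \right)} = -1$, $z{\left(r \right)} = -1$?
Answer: $43415$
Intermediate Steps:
$p{\left(P,l \right)} = -1$
$Y = 7$ ($Y = 2 + 5 = 7$)
$a = -2$
$V{\left(F \right)} = F + 2 F^{2}$ ($V{\left(F \right)} = \left(F^{2} + F^{2}\right) + F = 2 F^{2} + F = F + 2 F^{2}$)
$U{\left(x,I \right)} = 5$ ($U{\left(x,I \right)} = - 2 \left(1 + 2 \left(-2\right)\right) - 1 = - 2 \left(1 - 4\right) - 1 = \left(-2\right) \left(-3\right) - 1 = 6 - 1 = 5$)
$U{\left(Y,-1 \right)} 8683 = 5 \cdot 8683 = 43415$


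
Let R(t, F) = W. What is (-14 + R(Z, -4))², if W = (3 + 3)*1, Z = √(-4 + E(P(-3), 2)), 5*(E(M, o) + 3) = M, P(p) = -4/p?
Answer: 64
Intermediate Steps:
E(M, o) = -3 + M/5
Z = I*√1515/15 (Z = √(-4 + (-3 + (-4/(-3))/5)) = √(-4 + (-3 + (-4*(-⅓))/5)) = √(-4 + (-3 + (⅕)*(4/3))) = √(-4 + (-3 + 4/15)) = √(-4 - 41/15) = √(-101/15) = I*√1515/15 ≈ 2.5949*I)
W = 6 (W = 6*1 = 6)
R(t, F) = 6
(-14 + R(Z, -4))² = (-14 + 6)² = (-8)² = 64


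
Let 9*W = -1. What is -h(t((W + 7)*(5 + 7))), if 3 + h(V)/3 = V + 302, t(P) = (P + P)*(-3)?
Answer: 591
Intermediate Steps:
W = -⅑ (W = (⅑)*(-1) = -⅑ ≈ -0.11111)
t(P) = -6*P (t(P) = (2*P)*(-3) = -6*P)
h(V) = 897 + 3*V (h(V) = -9 + 3*(V + 302) = -9 + 3*(302 + V) = -9 + (906 + 3*V) = 897 + 3*V)
-h(t((W + 7)*(5 + 7))) = -(897 + 3*(-6*(-⅑ + 7)*(5 + 7))) = -(897 + 3*(-124*12/3)) = -(897 + 3*(-6*248/3)) = -(897 + 3*(-496)) = -(897 - 1488) = -1*(-591) = 591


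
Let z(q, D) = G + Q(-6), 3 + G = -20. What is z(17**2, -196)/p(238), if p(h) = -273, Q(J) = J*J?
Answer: -1/21 ≈ -0.047619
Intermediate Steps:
Q(J) = J**2
G = -23 (G = -3 - 20 = -23)
z(q, D) = 13 (z(q, D) = -23 + (-6)**2 = -23 + 36 = 13)
z(17**2, -196)/p(238) = 13/(-273) = 13*(-1/273) = -1/21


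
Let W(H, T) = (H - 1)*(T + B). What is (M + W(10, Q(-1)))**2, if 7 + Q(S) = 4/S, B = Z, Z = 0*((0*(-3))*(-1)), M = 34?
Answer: 4225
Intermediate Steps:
Z = 0 (Z = 0*(0*(-1)) = 0*0 = 0)
B = 0
Q(S) = -7 + 4/S
W(H, T) = T*(-1 + H) (W(H, T) = (H - 1)*(T + 0) = (-1 + H)*T = T*(-1 + H))
(M + W(10, Q(-1)))**2 = (34 + (-7 + 4/(-1))*(-1 + 10))**2 = (34 + (-7 + 4*(-1))*9)**2 = (34 + (-7 - 4)*9)**2 = (34 - 11*9)**2 = (34 - 99)**2 = (-65)**2 = 4225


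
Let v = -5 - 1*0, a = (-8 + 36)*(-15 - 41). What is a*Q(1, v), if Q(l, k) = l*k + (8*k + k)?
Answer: 78400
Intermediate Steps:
a = -1568 (a = 28*(-56) = -1568)
v = -5 (v = -5 + 0 = -5)
Q(l, k) = 9*k + k*l (Q(l, k) = k*l + 9*k = 9*k + k*l)
a*Q(1, v) = -(-7840)*(9 + 1) = -(-7840)*10 = -1568*(-50) = 78400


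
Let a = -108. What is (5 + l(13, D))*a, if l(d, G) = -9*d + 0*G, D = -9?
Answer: 12096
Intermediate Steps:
l(d, G) = -9*d (l(d, G) = -9*d + 0 = -9*d)
(5 + l(13, D))*a = (5 - 9*13)*(-108) = (5 - 117)*(-108) = -112*(-108) = 12096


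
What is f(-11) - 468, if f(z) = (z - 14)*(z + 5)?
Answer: -318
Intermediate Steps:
f(z) = (-14 + z)*(5 + z)
f(-11) - 468 = (-70 + (-11)² - 9*(-11)) - 468 = (-70 + 121 + 99) - 468 = 150 - 468 = -318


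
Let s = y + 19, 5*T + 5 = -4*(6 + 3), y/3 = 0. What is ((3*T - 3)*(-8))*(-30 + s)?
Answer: -12144/5 ≈ -2428.8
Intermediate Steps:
y = 0 (y = 3*0 = 0)
T = -41/5 (T = -1 + (-4*(6 + 3))/5 = -1 + (-4*9)/5 = -1 + (⅕)*(-36) = -1 - 36/5 = -41/5 ≈ -8.2000)
s = 19 (s = 0 + 19 = 19)
((3*T - 3)*(-8))*(-30 + s) = ((3*(-41/5) - 3)*(-8))*(-30 + 19) = ((-123/5 - 3)*(-8))*(-11) = -138/5*(-8)*(-11) = (1104/5)*(-11) = -12144/5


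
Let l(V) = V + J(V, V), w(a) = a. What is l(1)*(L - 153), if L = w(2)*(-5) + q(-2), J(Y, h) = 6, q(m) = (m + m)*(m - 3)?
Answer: -1001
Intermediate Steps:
q(m) = 2*m*(-3 + m) (q(m) = (2*m)*(-3 + m) = 2*m*(-3 + m))
l(V) = 6 + V (l(V) = V + 6 = 6 + V)
L = 10 (L = 2*(-5) + 2*(-2)*(-3 - 2) = -10 + 2*(-2)*(-5) = -10 + 20 = 10)
l(1)*(L - 153) = (6 + 1)*(10 - 153) = 7*(-143) = -1001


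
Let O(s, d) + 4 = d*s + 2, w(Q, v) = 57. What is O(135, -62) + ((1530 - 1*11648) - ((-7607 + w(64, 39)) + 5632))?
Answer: -16572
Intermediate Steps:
O(s, d) = -2 + d*s (O(s, d) = -4 + (d*s + 2) = -4 + (2 + d*s) = -2 + d*s)
O(135, -62) + ((1530 - 1*11648) - ((-7607 + w(64, 39)) + 5632)) = (-2 - 62*135) + ((1530 - 1*11648) - ((-7607 + 57) + 5632)) = (-2 - 8370) + ((1530 - 11648) - (-7550 + 5632)) = -8372 + (-10118 - 1*(-1918)) = -8372 + (-10118 + 1918) = -8372 - 8200 = -16572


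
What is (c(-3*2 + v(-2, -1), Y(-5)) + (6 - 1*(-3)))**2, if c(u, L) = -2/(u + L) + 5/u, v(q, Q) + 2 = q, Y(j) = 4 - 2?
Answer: 1225/16 ≈ 76.563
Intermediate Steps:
Y(j) = 2
v(q, Q) = -2 + q
c(u, L) = -2/(L + u) + 5/u
(c(-3*2 + v(-2, -1), Y(-5)) + (6 - 1*(-3)))**2 = ((3*(-3*2 + (-2 - 2)) + 5*2)/((-3*2 + (-2 - 2))*(2 + (-3*2 + (-2 - 2)))) + (6 - 1*(-3)))**2 = ((3*(-6 - 4) + 10)/((-6 - 4)*(2 + (-6 - 4))) + (6 + 3))**2 = ((3*(-10) + 10)/((-10)*(2 - 10)) + 9)**2 = (-1/10*(-30 + 10)/(-8) + 9)**2 = (-1/10*(-1/8)*(-20) + 9)**2 = (-1/4 + 9)**2 = (35/4)**2 = 1225/16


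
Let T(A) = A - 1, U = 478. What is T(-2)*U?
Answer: -1434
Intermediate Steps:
T(A) = -1 + A
T(-2)*U = (-1 - 2)*478 = -3*478 = -1434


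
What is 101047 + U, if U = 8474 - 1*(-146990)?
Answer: 256511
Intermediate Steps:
U = 155464 (U = 8474 + 146990 = 155464)
101047 + U = 101047 + 155464 = 256511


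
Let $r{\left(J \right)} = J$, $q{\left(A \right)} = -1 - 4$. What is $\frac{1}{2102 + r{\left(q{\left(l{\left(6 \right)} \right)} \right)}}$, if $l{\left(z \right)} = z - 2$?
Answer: $\frac{1}{2097} \approx 0.00047687$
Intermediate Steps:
$l{\left(z \right)} = -2 + z$
$q{\left(A \right)} = -5$
$\frac{1}{2102 + r{\left(q{\left(l{\left(6 \right)} \right)} \right)}} = \frac{1}{2102 - 5} = \frac{1}{2097}$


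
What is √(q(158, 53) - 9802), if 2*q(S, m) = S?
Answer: I*√9723 ≈ 98.605*I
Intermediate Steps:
q(S, m) = S/2
√(q(158, 53) - 9802) = √((½)*158 - 9802) = √(79 - 9802) = √(-9723) = I*√9723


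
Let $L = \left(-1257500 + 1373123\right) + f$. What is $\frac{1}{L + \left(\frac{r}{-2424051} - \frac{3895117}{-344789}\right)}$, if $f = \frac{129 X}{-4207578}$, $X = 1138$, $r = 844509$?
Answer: $\frac{195368627345720619}{22591239018812259133852} \approx 8.648 \cdot 10^{-6}$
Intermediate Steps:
$f = - \frac{24467}{701263}$ ($f = \frac{129 \cdot 1138}{-4207578} = 146802 \left(- \frac{1}{4207578}\right) = - \frac{24467}{701263} \approx -0.03489$)
$L = \frac{81082107382}{701263}$ ($L = \left(-1257500 + 1373123\right) - \frac{24467}{701263} = 115623 - \frac{24467}{701263} = \frac{81082107382}{701263} \approx 1.1562 \cdot 10^{5}$)
$\frac{1}{L + \left(\frac{r}{-2424051} - \frac{3895117}{-344789}\right)} = \frac{1}{\frac{81082107382}{701263} + \left(\frac{844509}{-2424051} - \frac{3895117}{-344789}\right)} = \frac{1}{\frac{81082107382}{701263} + \left(844509 \left(- \frac{1}{2424051}\right) - - \frac{3895117}{344789}\right)} = \frac{1}{\frac{81082107382}{701263} + \left(- \frac{281503}{808017} + \frac{3895117}{344789}\right)} = \frac{1}{\frac{81082107382}{701263} + \frac{3050261615122}{278595373413}} = \frac{1}{\frac{22591239018812259133852}{195368627345720619}} = \frac{195368627345720619}{22591239018812259133852}$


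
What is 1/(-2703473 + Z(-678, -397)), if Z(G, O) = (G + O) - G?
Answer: -1/2703870 ≈ -3.6984e-7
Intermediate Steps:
Z(G, O) = O
1/(-2703473 + Z(-678, -397)) = 1/(-2703473 - 397) = 1/(-2703870) = -1/2703870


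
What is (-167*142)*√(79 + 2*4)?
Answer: -23714*√87 ≈ -2.2119e+5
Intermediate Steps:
(-167*142)*√(79 + 2*4) = -23714*√(79 + 8) = -23714*√87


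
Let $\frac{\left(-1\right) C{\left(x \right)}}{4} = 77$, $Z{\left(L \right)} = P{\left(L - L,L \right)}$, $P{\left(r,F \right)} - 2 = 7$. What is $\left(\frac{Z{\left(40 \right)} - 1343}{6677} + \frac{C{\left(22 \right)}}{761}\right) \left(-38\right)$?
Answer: $\frac{116724220}{5081197} \approx 22.972$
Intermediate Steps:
$P{\left(r,F \right)} = 9$ ($P{\left(r,F \right)} = 2 + 7 = 9$)
$Z{\left(L \right)} = 9$
$C{\left(x \right)} = -308$ ($C{\left(x \right)} = \left(-4\right) 77 = -308$)
$\left(\frac{Z{\left(40 \right)} - 1343}{6677} + \frac{C{\left(22 \right)}}{761}\right) \left(-38\right) = \left(\frac{9 - 1343}{6677} - \frac{308}{761}\right) \left(-38\right) = \left(\left(9 - 1343\right) \frac{1}{6677} - \frac{308}{761}\right) \left(-38\right) = \left(\left(-1334\right) \frac{1}{6677} - \frac{308}{761}\right) \left(-38\right) = \left(- \frac{1334}{6677} - \frac{308}{761}\right) \left(-38\right) = \left(- \frac{3071690}{5081197}\right) \left(-38\right) = \frac{116724220}{5081197}$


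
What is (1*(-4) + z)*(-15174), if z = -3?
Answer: 106218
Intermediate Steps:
(1*(-4) + z)*(-15174) = (1*(-4) - 3)*(-15174) = (-4 - 3)*(-15174) = -7*(-15174) = 106218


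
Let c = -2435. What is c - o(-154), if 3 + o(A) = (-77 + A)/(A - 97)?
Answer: -610663/251 ≈ -2432.9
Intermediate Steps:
o(A) = -3 + (-77 + A)/(-97 + A) (o(A) = -3 + (-77 + A)/(A - 97) = -3 + (-77 + A)/(-97 + A))
c - o(-154) = -2435 - 2*(107 - 1*(-154))/(-97 - 154) = -2435 - 2*(107 + 154)/(-251) = -2435 - 2*(-1)*261/251 = -2435 - 1*(-522/251) = -2435 + 522/251 = -610663/251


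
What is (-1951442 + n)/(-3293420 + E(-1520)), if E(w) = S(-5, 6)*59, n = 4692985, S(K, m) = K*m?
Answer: -2741543/3295190 ≈ -0.83198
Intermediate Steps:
E(w) = -1770 (E(w) = -5*6*59 = -30*59 = -1770)
(-1951442 + n)/(-3293420 + E(-1520)) = (-1951442 + 4692985)/(-3293420 - 1770) = 2741543/(-3295190) = 2741543*(-1/3295190) = -2741543/3295190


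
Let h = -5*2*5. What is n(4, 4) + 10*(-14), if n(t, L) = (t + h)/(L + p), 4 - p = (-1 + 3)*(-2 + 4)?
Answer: -303/2 ≈ -151.50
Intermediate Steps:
p = 0 (p = 4 - (-1 + 3)*(-2 + 4) = 4 - 2*2 = 4 - 1*4 = 4 - 4 = 0)
h = -50 (h = -10*5 = -50)
n(t, L) = (-50 + t)/L (n(t, L) = (t - 50)/(L + 0) = (-50 + t)/L)
n(4, 4) + 10*(-14) = (-50 + 4)/4 + 10*(-14) = (¼)*(-46) - 140 = -23/2 - 140 = -303/2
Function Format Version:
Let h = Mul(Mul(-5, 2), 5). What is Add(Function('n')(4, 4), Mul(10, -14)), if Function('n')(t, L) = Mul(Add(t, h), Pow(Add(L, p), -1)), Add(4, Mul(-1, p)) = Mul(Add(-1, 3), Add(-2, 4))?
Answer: Rational(-303, 2) ≈ -151.50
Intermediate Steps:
p = 0 (p = Add(4, Mul(-1, Mul(Add(-1, 3), Add(-2, 4)))) = Add(4, Mul(-1, Mul(2, 2))) = Add(4, Mul(-1, 4)) = Add(4, -4) = 0)
h = -50 (h = Mul(-10, 5) = -50)
Function('n')(t, L) = Mul(Pow(L, -1), Add(-50, t)) (Function('n')(t, L) = Mul(Add(t, -50), Pow(Add(L, 0), -1)) = Mul(Add(-50, t), Pow(L, -1)) = Mul(Pow(L, -1), Add(-50, t)))
Add(Function('n')(4, 4), Mul(10, -14)) = Add(Mul(Pow(4, -1), Add(-50, 4)), Mul(10, -14)) = Add(Mul(Rational(1, 4), -46), -140) = Add(Rational(-23, 2), -140) = Rational(-303, 2)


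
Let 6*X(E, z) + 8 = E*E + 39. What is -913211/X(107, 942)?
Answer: -2739633/5740 ≈ -477.29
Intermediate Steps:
X(E, z) = 31/6 + E**2/6 (X(E, z) = -4/3 + (E*E + 39)/6 = -4/3 + (E**2 + 39)/6 = -4/3 + (39 + E**2)/6 = -4/3 + (13/2 + E**2/6) = 31/6 + E**2/6)
-913211/X(107, 942) = -913211/(31/6 + (1/6)*107**2) = -913211/(31/6 + (1/6)*11449) = -913211/(31/6 + 11449/6) = -913211/5740/3 = -913211*3/5740 = -2739633/5740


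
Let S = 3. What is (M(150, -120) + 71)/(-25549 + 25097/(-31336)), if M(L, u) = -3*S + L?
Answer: -6643232/800628561 ≈ -0.0082975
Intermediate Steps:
M(L, u) = -9 + L (M(L, u) = -3*3 + L = -9 + L)
(M(150, -120) + 71)/(-25549 + 25097/(-31336)) = ((-9 + 150) + 71)/(-25549 + 25097/(-31336)) = (141 + 71)/(-25549 + 25097*(-1/31336)) = 212/(-25549 - 25097/31336) = 212/(-800628561/31336) = 212*(-31336/800628561) = -6643232/800628561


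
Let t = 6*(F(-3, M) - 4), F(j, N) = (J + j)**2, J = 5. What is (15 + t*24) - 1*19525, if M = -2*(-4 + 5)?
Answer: -19510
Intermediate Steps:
M = -2 (M = -2*1 = -2)
F(j, N) = (5 + j)**2
t = 0 (t = 6*((5 - 3)**2 - 4) = 6*(2**2 - 4) = 6*(4 - 4) = 6*0 = 0)
(15 + t*24) - 1*19525 = (15 + 0*24) - 1*19525 = (15 + 0) - 19525 = 15 - 19525 = -19510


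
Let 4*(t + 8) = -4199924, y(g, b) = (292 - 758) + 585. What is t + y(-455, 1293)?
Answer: -1049870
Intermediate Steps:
y(g, b) = 119 (y(g, b) = -466 + 585 = 119)
t = -1049989 (t = -8 + (¼)*(-4199924) = -8 - 1049981 = -1049989)
t + y(-455, 1293) = -1049989 + 119 = -1049870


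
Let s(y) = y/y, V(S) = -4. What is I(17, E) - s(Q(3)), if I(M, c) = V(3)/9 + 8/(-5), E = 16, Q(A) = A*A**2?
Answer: -137/45 ≈ -3.0444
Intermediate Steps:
Q(A) = A**3
I(M, c) = -92/45 (I(M, c) = -4/9 + 8/(-5) = -4*1/9 + 8*(-1/5) = -4/9 - 8/5 = -92/45)
s(y) = 1
I(17, E) - s(Q(3)) = -92/45 - 1*1 = -92/45 - 1 = -137/45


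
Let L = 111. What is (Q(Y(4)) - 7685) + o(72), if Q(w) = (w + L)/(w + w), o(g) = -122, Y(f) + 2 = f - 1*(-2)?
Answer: -62341/8 ≈ -7792.6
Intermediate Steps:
Y(f) = f (Y(f) = -2 + (f - 1*(-2)) = -2 + (f + 2) = -2 + (2 + f) = f)
Q(w) = (111 + w)/(2*w) (Q(w) = (w + 111)/(w + w) = (111 + w)/((2*w)) = (111 + w)*(1/(2*w)) = (111 + w)/(2*w))
(Q(Y(4)) - 7685) + o(72) = ((½)*(111 + 4)/4 - 7685) - 122 = ((½)*(¼)*115 - 7685) - 122 = (115/8 - 7685) - 122 = -61365/8 - 122 = -62341/8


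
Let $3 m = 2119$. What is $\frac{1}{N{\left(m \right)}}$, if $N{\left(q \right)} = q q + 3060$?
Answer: $\frac{9}{4517701} \approx 1.9922 \cdot 10^{-6}$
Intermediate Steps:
$m = \frac{2119}{3}$ ($m = \frac{1}{3} \cdot 2119 = \frac{2119}{3} \approx 706.33$)
$N{\left(q \right)} = 3060 + q^{2}$ ($N{\left(q \right)} = q^{2} + 3060 = 3060 + q^{2}$)
$\frac{1}{N{\left(m \right)}} = \frac{1}{3060 + \left(\frac{2119}{3}\right)^{2}} = \frac{1}{3060 + \frac{4490161}{9}} = \frac{1}{\frac{4517701}{9}} = \frac{9}{4517701}$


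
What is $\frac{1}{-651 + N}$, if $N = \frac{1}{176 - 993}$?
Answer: $- \frac{817}{531868} \approx -0.0015361$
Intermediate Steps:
$N = - \frac{1}{817}$ ($N = \frac{1}{-817} = - \frac{1}{817} \approx -0.001224$)
$\frac{1}{-651 + N} = \frac{1}{-651 - \frac{1}{817}} = \frac{1}{- \frac{531868}{817}} = - \frac{817}{531868}$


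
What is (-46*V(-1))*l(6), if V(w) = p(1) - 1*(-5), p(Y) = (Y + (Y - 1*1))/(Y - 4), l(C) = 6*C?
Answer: -7728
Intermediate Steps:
p(Y) = (-1 + 2*Y)/(-4 + Y) (p(Y) = (Y + (Y - 1))/(-4 + Y) = (Y + (-1 + Y))/(-4 + Y) = (-1 + 2*Y)/(-4 + Y))
V(w) = 14/3 (V(w) = (-1 + 2*1)/(-4 + 1) - 1*(-5) = (-1 + 2)/(-3) + 5 = -1/3*1 + 5 = -1/3 + 5 = 14/3)
(-46*V(-1))*l(6) = (-46*14/3)*(6*6) = -644/3*36 = -7728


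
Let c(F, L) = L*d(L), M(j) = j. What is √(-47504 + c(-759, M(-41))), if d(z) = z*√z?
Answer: √(-47504 + 1681*I*√41) ≈ 24.537 + 219.33*I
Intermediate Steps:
d(z) = z^(3/2)
c(F, L) = L^(5/2) (c(F, L) = L*L^(3/2) = L^(5/2))
√(-47504 + c(-759, M(-41))) = √(-47504 + (-41)^(5/2)) = √(-47504 + 1681*I*√41)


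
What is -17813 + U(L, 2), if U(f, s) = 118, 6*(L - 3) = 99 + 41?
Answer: -17695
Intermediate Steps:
L = 79/3 (L = 3 + (99 + 41)/6 = 3 + (⅙)*140 = 3 + 70/3 = 79/3 ≈ 26.333)
-17813 + U(L, 2) = -17813 + 118 = -17695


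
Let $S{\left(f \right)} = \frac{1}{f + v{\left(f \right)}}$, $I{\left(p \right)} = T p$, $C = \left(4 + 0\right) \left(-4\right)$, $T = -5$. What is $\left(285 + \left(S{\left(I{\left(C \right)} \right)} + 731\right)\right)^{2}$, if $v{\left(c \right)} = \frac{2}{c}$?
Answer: $\frac{10577169089536}{10246401} \approx 1.0323 \cdot 10^{6}$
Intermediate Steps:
$C = -16$ ($C = 4 \left(-4\right) = -16$)
$I{\left(p \right)} = - 5 p$
$S{\left(f \right)} = \frac{1}{f + \frac{2}{f}}$
$\left(285 + \left(S{\left(I{\left(C \right)} \right)} + 731\right)\right)^{2} = \left(285 + \left(\frac{\left(-5\right) \left(-16\right)}{2 + \left(\left(-5\right) \left(-16\right)\right)^{2}} + 731\right)\right)^{2} = \left(285 + \left(\frac{80}{2 + 80^{2}} + 731\right)\right)^{2} = \left(285 + \left(\frac{80}{2 + 6400} + 731\right)\right)^{2} = \left(285 + \left(\frac{80}{6402} + 731\right)\right)^{2} = \left(285 + \left(80 \cdot \frac{1}{6402} + 731\right)\right)^{2} = \left(285 + \left(\frac{40}{3201} + 731\right)\right)^{2} = \left(285 + \frac{2339971}{3201}\right)^{2} = \left(\frac{3252256}{3201}\right)^{2} = \frac{10577169089536}{10246401}$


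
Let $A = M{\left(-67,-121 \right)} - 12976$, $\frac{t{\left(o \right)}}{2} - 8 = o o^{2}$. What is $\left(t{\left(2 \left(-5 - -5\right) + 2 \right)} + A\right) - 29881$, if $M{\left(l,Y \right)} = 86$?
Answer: $-42739$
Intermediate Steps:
$t{\left(o \right)} = 16 + 2 o^{3}$ ($t{\left(o \right)} = 16 + 2 o o^{2} = 16 + 2 o^{3}$)
$A = -12890$ ($A = 86 - 12976 = -12890$)
$\left(t{\left(2 \left(-5 - -5\right) + 2 \right)} + A\right) - 29881 = \left(\left(16 + 2 \left(2 \left(-5 - -5\right) + 2\right)^{3}\right) - 12890\right) - 29881 = \left(\left(16 + 2 \left(2 \left(-5 + 5\right) + 2\right)^{3}\right) - 12890\right) - 29881 = \left(\left(16 + 2 \left(2 \cdot 0 + 2\right)^{3}\right) - 12890\right) - 29881 = \left(\left(16 + 2 \left(0 + 2\right)^{3}\right) - 12890\right) - 29881 = \left(\left(16 + 2 \cdot 2^{3}\right) - 12890\right) - 29881 = \left(\left(16 + 2 \cdot 8\right) - 12890\right) - 29881 = \left(\left(16 + 16\right) - 12890\right) - 29881 = \left(32 - 12890\right) - 29881 = -12858 - 29881 = -42739$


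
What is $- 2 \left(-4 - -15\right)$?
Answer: $-22$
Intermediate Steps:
$- 2 \left(-4 - -15\right) = - 2 \left(-4 + 15\right) = \left(-2\right) 11 = -22$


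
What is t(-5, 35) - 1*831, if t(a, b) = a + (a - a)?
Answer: -836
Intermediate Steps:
t(a, b) = a (t(a, b) = a + 0 = a)
t(-5, 35) - 1*831 = -5 - 1*831 = -5 - 831 = -836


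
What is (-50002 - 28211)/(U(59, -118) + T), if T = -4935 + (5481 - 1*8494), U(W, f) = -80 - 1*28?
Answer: 78213/8056 ≈ 9.7087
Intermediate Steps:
U(W, f) = -108 (U(W, f) = -80 - 28 = -108)
T = -7948 (T = -4935 + (5481 - 8494) = -4935 - 3013 = -7948)
(-50002 - 28211)/(U(59, -118) + T) = (-50002 - 28211)/(-108 - 7948) = -78213/(-8056) = -78213*(-1/8056) = 78213/8056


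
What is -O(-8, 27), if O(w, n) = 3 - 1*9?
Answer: 6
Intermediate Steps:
O(w, n) = -6 (O(w, n) = 3 - 9 = -6)
-O(-8, 27) = -1*(-6) = 6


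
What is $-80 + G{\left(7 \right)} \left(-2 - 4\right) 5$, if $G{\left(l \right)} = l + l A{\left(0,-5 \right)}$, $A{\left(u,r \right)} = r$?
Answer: $760$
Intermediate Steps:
$G{\left(l \right)} = - 4 l$ ($G{\left(l \right)} = l + l \left(-5\right) = l - 5 l = - 4 l$)
$-80 + G{\left(7 \right)} \left(-2 - 4\right) 5 = -80 + \left(-4\right) 7 \left(-2 - 4\right) 5 = -80 - 28 \left(\left(-6\right) 5\right) = -80 - -840 = -80 + 840 = 760$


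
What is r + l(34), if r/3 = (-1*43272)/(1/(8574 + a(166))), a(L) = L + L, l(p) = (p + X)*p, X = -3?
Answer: -1156140242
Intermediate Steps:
l(p) = p*(-3 + p) (l(p) = (p - 3)*p = (-3 + p)*p = p*(-3 + p))
a(L) = 2*L
r = -1156141296 (r = 3*((-1*43272)/(1/(8574 + 2*166))) = 3*(-43272/(1/(8574 + 332))) = 3*(-43272/(1/8906)) = 3*(-43272/1/8906) = 3*(-43272*8906) = 3*(-385380432) = -1156141296)
r + l(34) = -1156141296 + 34*(-3 + 34) = -1156141296 + 34*31 = -1156141296 + 1054 = -1156140242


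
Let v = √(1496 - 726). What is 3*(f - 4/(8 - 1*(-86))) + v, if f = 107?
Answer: 15081/47 + √770 ≈ 348.62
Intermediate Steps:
v = √770 ≈ 27.749
3*(f - 4/(8 - 1*(-86))) + v = 3*(107 - 4/(8 - 1*(-86))) + √770 = 3*(107 - 4/(8 + 86)) + √770 = 3*(107 - 4/94) + √770 = 3*(107 - 1*2/47) + √770 = 3*(107 - 2/47) + √770 = 3*(5027/47) + √770 = 15081/47 + √770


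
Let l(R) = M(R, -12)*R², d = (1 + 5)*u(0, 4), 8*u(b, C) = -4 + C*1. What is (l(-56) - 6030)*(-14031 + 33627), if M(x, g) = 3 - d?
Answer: 66195288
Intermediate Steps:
u(b, C) = -½ + C/8 (u(b, C) = (-4 + C*1)/8 = (-4 + C)/8 = -½ + C/8)
d = 0 (d = (1 + 5)*(-½ + (⅛)*4) = 6*(-½ + ½) = 6*0 = 0)
M(x, g) = 3 (M(x, g) = 3 - 1*0 = 3 + 0 = 3)
l(R) = 3*R²
(l(-56) - 6030)*(-14031 + 33627) = (3*(-56)² - 6030)*(-14031 + 33627) = (3*3136 - 6030)*19596 = (9408 - 6030)*19596 = 3378*19596 = 66195288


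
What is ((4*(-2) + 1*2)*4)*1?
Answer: -24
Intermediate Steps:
((4*(-2) + 1*2)*4)*1 = ((-8 + 2)*4)*1 = -6*4*1 = -24*1 = -24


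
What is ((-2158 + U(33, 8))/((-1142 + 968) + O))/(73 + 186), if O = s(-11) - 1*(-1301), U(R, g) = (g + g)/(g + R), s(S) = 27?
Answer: -44231/6127163 ≈ -0.0072188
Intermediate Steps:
U(R, g) = 2*g/(R + g) (U(R, g) = (2*g)/(R + g) = 2*g/(R + g))
O = 1328 (O = 27 - 1*(-1301) = 27 + 1301 = 1328)
((-2158 + U(33, 8))/((-1142 + 968) + O))/(73 + 186) = ((-2158 + 2*8/(33 + 8))/((-1142 + 968) + 1328))/(73 + 186) = ((-2158 + 2*8/41)/(-174 + 1328))/259 = ((-2158 + 2*8*(1/41))/1154)*(1/259) = ((-2158 + 16/41)*(1/1154))*(1/259) = -88462/41*1/1154*(1/259) = -44231/23657*1/259 = -44231/6127163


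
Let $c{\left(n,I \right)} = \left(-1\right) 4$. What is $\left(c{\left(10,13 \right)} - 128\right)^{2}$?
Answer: $17424$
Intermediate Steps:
$c{\left(n,I \right)} = -4$
$\left(c{\left(10,13 \right)} - 128\right)^{2} = \left(-4 - 128\right)^{2} = \left(-132\right)^{2} = 17424$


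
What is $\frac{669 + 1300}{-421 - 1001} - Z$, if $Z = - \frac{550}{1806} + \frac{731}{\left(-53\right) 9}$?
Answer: $\frac{10261991}{22685166} \approx 0.45237$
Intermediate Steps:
$Z = - \frac{263756}{143577}$ ($Z = \left(-550\right) \frac{1}{1806} + \frac{731}{-477} = - \frac{275}{903} + 731 \left(- \frac{1}{477}\right) = - \frac{275}{903} - \frac{731}{477} = - \frac{263756}{143577} \approx -1.837$)
$\frac{669 + 1300}{-421 - 1001} - Z = \frac{669 + 1300}{-421 - 1001} - - \frac{263756}{143577} = \frac{1969}{-1422} + \frac{263756}{143577} = 1969 \left(- \frac{1}{1422}\right) + \frac{263756}{143577} = - \frac{1969}{1422} + \frac{263756}{143577} = \frac{10261991}{22685166}$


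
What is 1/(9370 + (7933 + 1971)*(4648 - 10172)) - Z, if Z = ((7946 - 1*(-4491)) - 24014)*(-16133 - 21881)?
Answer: -24072961335313429/54700326 ≈ -4.4009e+8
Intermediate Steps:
Z = 440088078 (Z = ((7946 + 4491) - 24014)*(-38014) = (12437 - 24014)*(-38014) = -11577*(-38014) = 440088078)
1/(9370 + (7933 + 1971)*(4648 - 10172)) - Z = 1/(9370 + (7933 + 1971)*(4648 - 10172)) - 1*440088078 = 1/(9370 + 9904*(-5524)) - 440088078 = 1/(9370 - 54709696) - 440088078 = 1/(-54700326) - 440088078 = -1/54700326 - 440088078 = -24072961335313429/54700326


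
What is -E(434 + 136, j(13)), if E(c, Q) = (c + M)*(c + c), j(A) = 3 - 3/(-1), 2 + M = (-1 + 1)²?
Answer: -647520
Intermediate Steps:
M = -2 (M = -2 + (-1 + 1)² = -2 + 0² = -2 + 0 = -2)
j(A) = 6 (j(A) = 3 - 1*(-3) = 3 + 3 = 6)
E(c, Q) = 2*c*(-2 + c) (E(c, Q) = (c - 2)*(c + c) = (-2 + c)*(2*c) = 2*c*(-2 + c))
-E(434 + 136, j(13)) = -2*(434 + 136)*(-2 + (434 + 136)) = -2*570*(-2 + 570) = -2*570*568 = -1*647520 = -647520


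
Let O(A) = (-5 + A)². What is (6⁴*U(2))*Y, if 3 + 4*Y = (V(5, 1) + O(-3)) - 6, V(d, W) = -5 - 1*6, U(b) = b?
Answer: 28512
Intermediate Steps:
V(d, W) = -11 (V(d, W) = -5 - 6 = -11)
Y = 11 (Y = -¾ + ((-11 + (-5 - 3)²) - 6)/4 = -¾ + ((-11 + (-8)²) - 6)/4 = -¾ + ((-11 + 64) - 6)/4 = -¾ + (53 - 6)/4 = -¾ + (¼)*47 = -¾ + 47/4 = 11)
(6⁴*U(2))*Y = (6⁴*2)*11 = (1296*2)*11 = 2592*11 = 28512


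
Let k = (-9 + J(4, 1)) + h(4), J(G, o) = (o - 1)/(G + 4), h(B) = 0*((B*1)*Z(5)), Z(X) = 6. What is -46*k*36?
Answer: 14904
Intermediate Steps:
h(B) = 0 (h(B) = 0*((B*1)*6) = 0*(B*6) = 0*(6*B) = 0)
J(G, o) = (-1 + o)/(4 + G)
k = -9 (k = (-9 + (-1 + 1)/(4 + 4)) + 0 = (-9 + 0/8) + 0 = (-9 + (⅛)*0) + 0 = (-9 + 0) + 0 = -9 + 0 = -9)
-46*k*36 = -46*(-9)*36 = 414*36 = 14904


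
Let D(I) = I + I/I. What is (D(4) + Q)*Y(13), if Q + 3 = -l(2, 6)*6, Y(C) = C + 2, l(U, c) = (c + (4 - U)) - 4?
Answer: -330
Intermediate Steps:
D(I) = 1 + I (D(I) = I + 1 = 1 + I)
l(U, c) = c - U (l(U, c) = (4 + c - U) - 4 = c - U)
Y(C) = 2 + C
Q = -27 (Q = -3 - (6 - 1*2)*6 = -3 - (6 - 2)*6 = -3 - 1*4*6 = -3 - 4*6 = -3 - 24 = -27)
(D(4) + Q)*Y(13) = ((1 + 4) - 27)*(2 + 13) = (5 - 27)*15 = -22*15 = -330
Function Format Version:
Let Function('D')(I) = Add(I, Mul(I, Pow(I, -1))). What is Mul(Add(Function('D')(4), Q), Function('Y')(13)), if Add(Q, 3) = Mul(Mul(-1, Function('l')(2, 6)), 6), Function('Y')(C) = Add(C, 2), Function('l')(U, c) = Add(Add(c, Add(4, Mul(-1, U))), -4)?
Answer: -330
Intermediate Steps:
Function('D')(I) = Add(1, I) (Function('D')(I) = Add(I, 1) = Add(1, I))
Function('l')(U, c) = Add(c, Mul(-1, U)) (Function('l')(U, c) = Add(Add(4, c, Mul(-1, U)), -4) = Add(c, Mul(-1, U)))
Function('Y')(C) = Add(2, C)
Q = -27 (Q = Add(-3, Mul(Mul(-1, Add(6, Mul(-1, 2))), 6)) = Add(-3, Mul(Mul(-1, Add(6, -2)), 6)) = Add(-3, Mul(Mul(-1, 4), 6)) = Add(-3, Mul(-4, 6)) = Add(-3, -24) = -27)
Mul(Add(Function('D')(4), Q), Function('Y')(13)) = Mul(Add(Add(1, 4), -27), Add(2, 13)) = Mul(Add(5, -27), 15) = Mul(-22, 15) = -330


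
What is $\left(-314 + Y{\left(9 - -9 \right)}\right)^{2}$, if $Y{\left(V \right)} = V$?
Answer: $87616$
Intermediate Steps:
$\left(-314 + Y{\left(9 - -9 \right)}\right)^{2} = \left(-314 + \left(9 - -9\right)\right)^{2} = \left(-314 + \left(9 + 9\right)\right)^{2} = \left(-314 + 18\right)^{2} = \left(-296\right)^{2} = 87616$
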